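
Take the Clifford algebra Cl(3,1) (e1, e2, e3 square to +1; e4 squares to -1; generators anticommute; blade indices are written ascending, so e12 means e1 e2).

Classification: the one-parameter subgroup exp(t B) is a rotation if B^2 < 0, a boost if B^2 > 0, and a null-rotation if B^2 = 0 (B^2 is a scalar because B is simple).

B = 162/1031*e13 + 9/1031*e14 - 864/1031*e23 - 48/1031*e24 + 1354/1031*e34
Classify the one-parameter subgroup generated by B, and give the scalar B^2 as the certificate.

B^2 term by term: the squares give (162/1031)^2*(e13)^2 + (9/1031)^2*(e14)^2 + (-864/1031)^2*(e23)^2 + (-48/1031)^2*(e24)^2 + (1354/1031)^2*(e34)^2 = 26244/1062961*(-1) + 81/1062961*(+1) + 746496/1062961*(-1) + 2304/1062961*(+1) + 1833316/1062961*(+1) = 1 (each basis 2-blade squares to minus the product of its generators' squares); cross terms between blades sharing an index anticommute and cancel; the commuting (index-disjoint) pairs give grade-4 terms 2*c*c'*(blade product), which cancel blade by blade — e1234: 15552/1062961 - 15552/1062961 = 0 — confirming B is simple. So B^2 = 1.
Answer: boost, certificate B^2 = 1. Check the certificate: B^2 = 1, and that sign is decisive whatever form B takes.


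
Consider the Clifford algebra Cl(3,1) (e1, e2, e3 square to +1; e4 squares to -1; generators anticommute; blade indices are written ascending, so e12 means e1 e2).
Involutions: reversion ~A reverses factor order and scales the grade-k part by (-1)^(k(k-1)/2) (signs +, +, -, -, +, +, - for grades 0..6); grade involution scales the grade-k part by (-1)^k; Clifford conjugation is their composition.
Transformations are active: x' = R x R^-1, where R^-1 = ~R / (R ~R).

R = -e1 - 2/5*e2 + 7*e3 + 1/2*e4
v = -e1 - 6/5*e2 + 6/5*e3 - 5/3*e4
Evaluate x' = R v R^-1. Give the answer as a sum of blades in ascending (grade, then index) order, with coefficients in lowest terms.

~R = -e1 - 2/5*e2 + 7*e3 + 1/2*e4, and R ~R = 4991/100, so R^-1 = ~R / (4991/100).
R v = 1607/150 + 4/5*e12 + 29/5*e13 + 13/6*e14 + 198/25*e23 + 19/15*e24 - 184/15*e34
Answer: 8545/14973*e1 + 76982/74865*e2 + 19306/10695*e3 + 28169/14973*e4


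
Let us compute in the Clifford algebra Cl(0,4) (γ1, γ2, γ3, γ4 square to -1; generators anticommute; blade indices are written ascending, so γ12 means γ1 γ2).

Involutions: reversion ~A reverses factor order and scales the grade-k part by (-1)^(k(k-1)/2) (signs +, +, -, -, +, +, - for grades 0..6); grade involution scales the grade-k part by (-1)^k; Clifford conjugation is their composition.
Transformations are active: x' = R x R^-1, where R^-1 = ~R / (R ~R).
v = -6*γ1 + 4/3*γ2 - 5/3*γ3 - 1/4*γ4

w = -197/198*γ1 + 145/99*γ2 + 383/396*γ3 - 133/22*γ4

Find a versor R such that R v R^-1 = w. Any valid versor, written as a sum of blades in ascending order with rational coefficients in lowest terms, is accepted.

Why this works: both vectors square to -5849/144, so q(v) = q(w) and R = v + w = -1385/198*γ1 + 277/99*γ2 - 277/396*γ3 - 277/44*γ4 carries v to w — its own direction survives, the complement (v - w)/2 flips.
Answer: -1385/198*γ1 + 277/99*γ2 - 277/396*γ3 - 277/44*γ4


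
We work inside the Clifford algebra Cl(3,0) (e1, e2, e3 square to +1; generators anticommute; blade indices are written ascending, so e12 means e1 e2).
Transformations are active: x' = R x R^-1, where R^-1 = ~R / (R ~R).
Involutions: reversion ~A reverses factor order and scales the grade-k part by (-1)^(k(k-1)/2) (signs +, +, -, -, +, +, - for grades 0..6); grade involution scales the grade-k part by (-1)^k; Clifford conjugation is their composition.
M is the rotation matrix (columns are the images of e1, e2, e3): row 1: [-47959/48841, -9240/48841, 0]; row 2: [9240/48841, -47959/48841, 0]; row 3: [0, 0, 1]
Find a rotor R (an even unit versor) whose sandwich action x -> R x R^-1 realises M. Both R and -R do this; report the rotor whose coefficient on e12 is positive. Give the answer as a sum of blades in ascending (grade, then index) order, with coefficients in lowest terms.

Method: write R = a + b12*e12 + b13*e13 + b23*e23 with a^2 + b12^2 + b13^2 + b23^2 = 1 (so R^-1 = ~R). Expanding the columns R e_j ~R gives tr M = 4a^2 - 1 and, from the antisymmetric part, M21 - M12 = -4a*b12, M13 - M31 = 4a*b13, M32 - M23 = -4a*b23.
Here tr M = -47077/48841, so a^2 = (1 + tr M)/4 = 441/48841 and a = ±21/221. Taking a = 21/221: M21 - M12 = 18480/48841, M13 - M31 = 0, M32 - M23 = 0, giving b12 = -220/221, b13 = 0, b23 = 0, i.e. R = 21/221 - 220/221*e12.
Its e12 coefficient is negative, so report the other preimage -R.
Answer: -21/221 + 220/221*e12. Key observation: the double cover Spin(3) -> SO(3) sends R and -R to the same matrix (trace -47077/48841 here), so the stated sign of the e12 coefficient is what selects one sheet.


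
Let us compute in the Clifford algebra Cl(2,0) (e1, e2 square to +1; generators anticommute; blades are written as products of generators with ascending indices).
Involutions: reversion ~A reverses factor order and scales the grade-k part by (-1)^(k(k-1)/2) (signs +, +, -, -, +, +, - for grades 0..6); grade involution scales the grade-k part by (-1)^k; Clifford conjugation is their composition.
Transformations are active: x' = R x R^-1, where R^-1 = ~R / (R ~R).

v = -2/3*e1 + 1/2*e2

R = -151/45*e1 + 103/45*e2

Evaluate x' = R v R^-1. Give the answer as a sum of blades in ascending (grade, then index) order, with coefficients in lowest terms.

~R = -151/45*e1 + 103/45*e2, and R ~R = 6682/405, so R^-1 = ~R / (6682/405).
R v = 913/270 - 41/270*e1 e2
Answer: -23681/33410*e1 + 21962/50115*e2


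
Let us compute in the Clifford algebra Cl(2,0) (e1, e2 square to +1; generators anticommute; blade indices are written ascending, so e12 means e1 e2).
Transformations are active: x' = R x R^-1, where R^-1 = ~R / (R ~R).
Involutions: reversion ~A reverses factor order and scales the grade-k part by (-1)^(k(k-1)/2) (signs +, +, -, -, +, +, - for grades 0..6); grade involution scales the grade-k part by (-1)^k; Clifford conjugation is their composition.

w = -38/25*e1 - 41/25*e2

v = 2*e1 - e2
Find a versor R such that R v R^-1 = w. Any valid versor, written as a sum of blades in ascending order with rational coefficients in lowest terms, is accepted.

Reasoning: v^2 = w^2 = 5 since conjugation preserves the quadratic form; R = v + w = 12/25*e1 - 66/25*e2 is then valid when invertible, keeping its own part and reversing (v - w)/2.
Answer: 12/25*e1 - 66/25*e2


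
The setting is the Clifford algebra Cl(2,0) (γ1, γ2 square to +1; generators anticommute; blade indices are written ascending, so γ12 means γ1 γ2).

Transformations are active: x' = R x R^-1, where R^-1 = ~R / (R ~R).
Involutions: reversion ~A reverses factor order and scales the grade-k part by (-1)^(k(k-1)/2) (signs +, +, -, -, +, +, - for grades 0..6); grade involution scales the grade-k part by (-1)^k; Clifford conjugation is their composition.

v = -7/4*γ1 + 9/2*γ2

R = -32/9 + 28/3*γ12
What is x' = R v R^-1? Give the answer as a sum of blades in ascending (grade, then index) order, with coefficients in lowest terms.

~R = -32/9 - 28/3*γ12, and R ~R = 8080/81, so R^-1 = ~R / (8080/81).
R v = 434/9*γ1 + 1/3*γ2
Answer: -3409/2020*γ1 - 4569/1010*γ2


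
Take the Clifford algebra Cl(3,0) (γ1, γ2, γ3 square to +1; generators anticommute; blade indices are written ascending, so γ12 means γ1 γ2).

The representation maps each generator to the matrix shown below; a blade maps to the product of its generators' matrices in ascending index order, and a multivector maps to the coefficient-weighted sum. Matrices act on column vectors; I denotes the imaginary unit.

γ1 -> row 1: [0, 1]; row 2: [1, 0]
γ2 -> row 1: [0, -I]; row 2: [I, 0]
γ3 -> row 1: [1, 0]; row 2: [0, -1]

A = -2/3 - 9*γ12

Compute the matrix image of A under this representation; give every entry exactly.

Bivector images (products of the table entries): rho(γ12) = rho(γ1)rho(γ2) = row 1: [I, 0]; row 2: [0, -I].
M = (-2/3)*1 + (-9)*rho(γ12), summed entrywise (1 is the identity matrix):
Answer: row 1: [-2/3 - 9*I, 0]; row 2: [0, -2/3 + 9*I]


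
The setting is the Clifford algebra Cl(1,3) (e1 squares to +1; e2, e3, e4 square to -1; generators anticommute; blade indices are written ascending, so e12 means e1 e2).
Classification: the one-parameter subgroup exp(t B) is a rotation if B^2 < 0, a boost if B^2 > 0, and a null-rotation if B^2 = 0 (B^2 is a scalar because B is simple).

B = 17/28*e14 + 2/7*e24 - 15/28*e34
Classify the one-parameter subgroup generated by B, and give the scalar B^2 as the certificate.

B^2 term by term: the squares give (17/28)^2*(e14)^2 + (2/7)^2*(e24)^2 + (-15/28)^2*(e34)^2 = 289/784*(+1) + 4/49*(-1) + 225/784*(-1) = 0 (each basis 2-blade squares to minus the product of its generators' squares); cross terms between blades sharing an index anticommute and cancel. So B^2 = 0.
Answer: null-rotation, certificate B^2 = 0. The invariant at work: B^2 = 0 is unchanged by conjugation, hence its sign classifies the subgroup whatever basis B is written in.


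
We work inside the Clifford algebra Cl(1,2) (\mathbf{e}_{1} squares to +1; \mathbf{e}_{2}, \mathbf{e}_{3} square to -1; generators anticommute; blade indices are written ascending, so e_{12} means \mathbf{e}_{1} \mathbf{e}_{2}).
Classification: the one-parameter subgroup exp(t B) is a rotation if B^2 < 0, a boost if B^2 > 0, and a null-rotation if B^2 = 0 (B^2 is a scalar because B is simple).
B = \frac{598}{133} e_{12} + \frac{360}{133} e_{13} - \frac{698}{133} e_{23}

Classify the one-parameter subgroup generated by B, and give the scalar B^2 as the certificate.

B^2 term by term: the squares give (\frac{598}{133})^2*(e_{12})^2 + (\frac{360}{133})^2*(e_{13})^2 + (-\frac{698}{133})^2*(e_{23})^2 = \frac{357604}{17689}*(+1) + \frac{129600}{17689}*(+1) + \frac{487204}{17689}*(-1) = 0 (each basis 2-blade squares to minus the product of its generators' squares); cross terms between blades sharing an index anticommute and cancel. So B^2 = 0.
Answer: null-rotation, certificate B^2 = 0. Key observation: B^2 = 0 is a conjugation invariant, so its sign decides the class regardless of the surface form of B.


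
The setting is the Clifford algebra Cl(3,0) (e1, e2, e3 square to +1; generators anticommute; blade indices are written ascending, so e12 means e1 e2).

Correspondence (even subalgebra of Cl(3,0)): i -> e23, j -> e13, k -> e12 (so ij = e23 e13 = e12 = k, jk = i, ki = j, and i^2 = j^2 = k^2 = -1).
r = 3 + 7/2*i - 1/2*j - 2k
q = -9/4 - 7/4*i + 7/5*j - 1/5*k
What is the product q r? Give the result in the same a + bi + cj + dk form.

In blades: q = -9/4 - 1/5*e12 + 7/5*e13 - 7/4*e23, r = 3 - 2*e12 - 1/2*e13 + 7/2*e23.
Distribute q over r term by term (generator squares from the signature, products reordered to ascending indices): (-9/4)*r = -27/4 + 9/2*e12 + 9/8*e13 - 63/8*e23; (-1/5*e12)*r = -2/5 - 3/5*e12 - 7/10*e13 - 1/10*e23; (7/5*e13)*r = 7/10 - 49/10*e12 + 21/5*e13 - 14/5*e23; (-7/4*e23)*r = 49/8 + 7/8*e12 - 7/2*e13 - 21/4*e23.
Sum: -13/40 - 1/8*e12 + 9/8*e13 - 641/40*e23; translating back through the correspondence:
Answer: -13/40 - 641/40*i + 9/8*j - 1/8*k


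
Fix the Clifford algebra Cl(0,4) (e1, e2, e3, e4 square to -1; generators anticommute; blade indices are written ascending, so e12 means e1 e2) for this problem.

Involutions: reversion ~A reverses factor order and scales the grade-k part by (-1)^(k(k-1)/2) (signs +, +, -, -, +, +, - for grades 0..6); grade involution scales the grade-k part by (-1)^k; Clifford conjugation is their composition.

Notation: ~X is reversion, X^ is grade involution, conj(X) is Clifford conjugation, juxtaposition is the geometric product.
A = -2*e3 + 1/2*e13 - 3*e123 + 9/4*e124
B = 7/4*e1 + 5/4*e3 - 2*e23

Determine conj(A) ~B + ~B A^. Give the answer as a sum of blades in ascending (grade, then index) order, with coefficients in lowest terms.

first term: -5/2 + 53/8*e1 + 4*e2 - 7/8*e3 + 11/4*e12 - 7/2*e13 + 21/4*e23 - 63/16*e24 - 9/2*e134 - 45/16*e1234
second term: -5/2 - 43/8*e1 - 4*e2 - 7/8*e3 - 19/4*e12 + 7/2*e13 - 21/4*e23 + 63/16*e24 - 9/2*e134 - 45/16*e1234
Answer: -5 + 5/4*e1 - 7/4*e3 - 2*e12 - 9*e134 - 45/8*e1234


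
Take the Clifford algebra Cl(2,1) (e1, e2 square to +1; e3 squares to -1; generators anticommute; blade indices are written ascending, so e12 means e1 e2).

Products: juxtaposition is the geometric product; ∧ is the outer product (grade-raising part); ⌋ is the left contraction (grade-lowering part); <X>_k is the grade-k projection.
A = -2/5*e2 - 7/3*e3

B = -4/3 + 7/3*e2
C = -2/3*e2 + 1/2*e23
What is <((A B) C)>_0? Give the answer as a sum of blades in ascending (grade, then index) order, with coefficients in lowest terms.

step 1: -14/15 + 8/15*e2 + 28/9*e3 + 49/9*e23
step 2: 71/30 + 98/45*e2 + 526/135*e3 + 217/135*e23
step 3: 71/30
Answer: 71/30


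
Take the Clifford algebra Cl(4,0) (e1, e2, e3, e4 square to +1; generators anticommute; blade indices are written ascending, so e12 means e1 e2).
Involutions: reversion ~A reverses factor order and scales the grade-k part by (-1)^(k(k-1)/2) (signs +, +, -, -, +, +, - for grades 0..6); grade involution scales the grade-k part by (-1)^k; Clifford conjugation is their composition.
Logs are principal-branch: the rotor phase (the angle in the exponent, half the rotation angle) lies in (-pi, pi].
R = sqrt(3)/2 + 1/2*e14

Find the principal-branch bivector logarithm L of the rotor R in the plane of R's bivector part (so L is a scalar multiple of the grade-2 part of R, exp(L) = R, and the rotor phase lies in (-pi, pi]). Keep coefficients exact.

The scalar part of R is sqrt(3)/2, and that scalar determines the rotor phase on the principal branch; recovering the unit plane as bivector-part over sine of the phase gives L = phase * plane.
Concretely: cos(phase) = sqrt(3)/2 gives phase = ±pi/6, and since phase/sin(phase) is even the sign is immaterial: L = (phase/sin(phase)) * <R>_2 = (pi/3) * <R>_2.
Answer: pi/6*e14


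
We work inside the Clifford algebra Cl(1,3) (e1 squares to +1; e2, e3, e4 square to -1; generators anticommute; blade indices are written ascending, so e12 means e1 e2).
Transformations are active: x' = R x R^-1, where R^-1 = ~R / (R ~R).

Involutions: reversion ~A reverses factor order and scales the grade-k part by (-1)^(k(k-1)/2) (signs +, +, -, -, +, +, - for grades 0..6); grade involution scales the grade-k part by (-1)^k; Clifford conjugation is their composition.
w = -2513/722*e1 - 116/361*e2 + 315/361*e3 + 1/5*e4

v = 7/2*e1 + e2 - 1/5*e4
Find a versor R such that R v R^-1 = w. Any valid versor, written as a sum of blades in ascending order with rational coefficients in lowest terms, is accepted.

Take R = v + w = 7/361*e1 + 245/361*e2 + 315/361*e3. Because q(v) = q(w) = 1121/100, conjugation by R sends v exactly to w.
Answer: 7/361*e1 + 245/361*e2 + 315/361*e3


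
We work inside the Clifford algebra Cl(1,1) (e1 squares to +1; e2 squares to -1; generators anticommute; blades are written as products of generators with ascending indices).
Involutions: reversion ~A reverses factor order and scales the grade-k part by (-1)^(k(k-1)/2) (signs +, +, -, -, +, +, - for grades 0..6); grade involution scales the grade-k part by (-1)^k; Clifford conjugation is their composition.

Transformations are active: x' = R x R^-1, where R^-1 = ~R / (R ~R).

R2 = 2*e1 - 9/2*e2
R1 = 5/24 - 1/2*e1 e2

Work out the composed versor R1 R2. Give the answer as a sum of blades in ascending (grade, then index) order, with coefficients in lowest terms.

Distribute over the terms of R1 (each basis-blade product reordered to ascending indices, repeated generators contracted through their squares):
(5/24) R2 = 5/12*e1 - 15/16*e2
(-1/2*e1 e2) R2 = -9/4*e1 + e2
Summing the partial products and collecting blades:
Answer: -11/6*e1 + 1/16*e2


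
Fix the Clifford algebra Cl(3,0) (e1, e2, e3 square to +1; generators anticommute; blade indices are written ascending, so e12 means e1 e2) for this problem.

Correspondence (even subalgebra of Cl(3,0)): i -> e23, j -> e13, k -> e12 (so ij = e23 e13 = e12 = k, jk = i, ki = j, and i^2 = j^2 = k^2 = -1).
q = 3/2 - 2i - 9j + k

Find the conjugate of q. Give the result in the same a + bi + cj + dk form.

In blades: q = 3/2 + e12 - 9*e13 - 2*e23.
Quaternion conjugation is reversion on the even subalgebra: the scalar is fixed and every grade-2 blade flips sign, giving 3/2 - e12 + 9*e13 + 2*e23; translating back:
Answer: 3/2 + 2i + 9j - k


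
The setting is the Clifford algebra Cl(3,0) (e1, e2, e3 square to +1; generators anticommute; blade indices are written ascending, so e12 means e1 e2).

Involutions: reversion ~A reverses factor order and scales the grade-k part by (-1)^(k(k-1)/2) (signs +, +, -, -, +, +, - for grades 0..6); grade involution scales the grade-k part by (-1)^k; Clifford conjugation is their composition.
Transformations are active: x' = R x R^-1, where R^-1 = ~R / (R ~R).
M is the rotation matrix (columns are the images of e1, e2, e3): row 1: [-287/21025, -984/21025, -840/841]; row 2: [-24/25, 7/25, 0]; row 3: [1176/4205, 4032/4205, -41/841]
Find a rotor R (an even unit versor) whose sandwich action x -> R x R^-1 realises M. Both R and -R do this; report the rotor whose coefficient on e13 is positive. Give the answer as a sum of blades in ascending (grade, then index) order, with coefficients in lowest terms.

Method: write R = a + b12*e12 + b13*e13 + b23*e23 with a^2 + b12^2 + b13^2 + b23^2 = 1 (so R^-1 = ~R). Expanding the columns R e_j ~R gives tr M = 4a^2 - 1 and, from the antisymmetric part, M21 - M12 = -4a*b12, M13 - M31 = 4a*b13, M32 - M23 = -4a*b23.
Here tr M = 183/841, so a^2 = (1 + tr M)/4 = 256/841 and a = ±16/29. Taking a = 16/29: M21 - M12 = -768/841, M13 - M31 = -5376/4205, M32 - M23 = 4032/4205, giving b12 = 12/29, b13 = -84/145, b23 = -63/145, i.e. R = 16/29 + 12/29*e12 - 84/145*e13 - 63/145*e23.
Its e13 coefficient is negative, so report the other preimage -R.
Answer: -16/29 - 12/29*e12 + 84/145*e13 + 63/145*e23. Uniqueness: Spin(3) -> SO(3) maps R and -R to the same rotation of trace 183/841; fixing the sign of the e13 coefficient removes the ambiguity.


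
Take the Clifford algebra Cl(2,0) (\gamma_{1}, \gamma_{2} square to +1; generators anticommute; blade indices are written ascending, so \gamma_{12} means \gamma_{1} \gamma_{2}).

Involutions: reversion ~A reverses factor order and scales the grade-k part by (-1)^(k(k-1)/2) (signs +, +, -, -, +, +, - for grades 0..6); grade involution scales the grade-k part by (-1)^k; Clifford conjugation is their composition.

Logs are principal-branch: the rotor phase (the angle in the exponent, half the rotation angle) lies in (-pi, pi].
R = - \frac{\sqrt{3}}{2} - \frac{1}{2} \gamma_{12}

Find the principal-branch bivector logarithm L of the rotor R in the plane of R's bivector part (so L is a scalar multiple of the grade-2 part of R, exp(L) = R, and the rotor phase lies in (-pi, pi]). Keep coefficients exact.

The scalar part of R is - \frac{\sqrt{3}}{2}, which pins the rotor phase on the principal branch; dividing the bivector part by the sine of that phase recovers the unit plane, and L is the phase times that plane.
Concretely: cos(phase) = - \frac{\sqrt{3}}{2} gives phase = ±\frac{5 \pi}{6}, and since phase/sin(phase) is even the sign is immaterial: L = (phase/sin(phase)) * <R>_2 = (\frac{5 \pi}{3}) * <R>_2.
Answer: - \frac{5 \pi}{6} \gamma_{12}


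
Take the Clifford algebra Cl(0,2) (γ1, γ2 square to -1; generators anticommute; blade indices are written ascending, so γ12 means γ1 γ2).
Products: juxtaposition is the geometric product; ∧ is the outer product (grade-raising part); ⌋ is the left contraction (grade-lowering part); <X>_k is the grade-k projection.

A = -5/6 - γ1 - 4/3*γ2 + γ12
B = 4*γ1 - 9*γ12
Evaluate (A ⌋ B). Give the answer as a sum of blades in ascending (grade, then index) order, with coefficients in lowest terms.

step 1: 13 + 26/3*γ1 - 9*γ2 + 15/2*γ12
Answer: 13 + 26/3*γ1 - 9*γ2 + 15/2*γ12


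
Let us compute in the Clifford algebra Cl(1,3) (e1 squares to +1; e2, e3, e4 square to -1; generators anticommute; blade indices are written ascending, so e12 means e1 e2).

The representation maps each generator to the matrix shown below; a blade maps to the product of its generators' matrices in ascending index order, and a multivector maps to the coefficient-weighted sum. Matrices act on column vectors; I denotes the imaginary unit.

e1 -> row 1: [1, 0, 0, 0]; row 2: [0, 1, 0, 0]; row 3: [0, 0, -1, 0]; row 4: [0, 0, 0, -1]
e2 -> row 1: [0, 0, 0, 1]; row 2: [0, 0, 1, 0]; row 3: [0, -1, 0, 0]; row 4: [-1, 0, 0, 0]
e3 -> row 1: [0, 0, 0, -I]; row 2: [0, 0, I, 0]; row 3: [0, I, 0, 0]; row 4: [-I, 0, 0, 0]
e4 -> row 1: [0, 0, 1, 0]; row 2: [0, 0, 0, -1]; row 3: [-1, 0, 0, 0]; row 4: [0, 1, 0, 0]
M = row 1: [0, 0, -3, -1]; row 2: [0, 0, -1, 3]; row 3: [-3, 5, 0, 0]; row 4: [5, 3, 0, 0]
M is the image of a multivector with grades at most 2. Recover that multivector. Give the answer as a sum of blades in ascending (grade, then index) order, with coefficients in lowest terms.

Method: the blade images are trace-orthogonal — tr(rho(e_A) rho(e_B)^-1) = 4 if A = B and 0 otherwise — and rho(e_A)^-1 = (e_A)^2 * rho(e_A) with (e_A)^2 = +1 or -1, so the coefficient of e_A in the preimage is (e_A)^2 * tr(M rho(e_A))/4.
Nonzero projections over blades of grade <= 2: e2: (e2)^2 = -1, tr(M rho(e2)) = 12, coefficient -3; e12: (e12)^2 = +1, tr(M rho(e12)) = 8, coefficient 2; e14: (e14)^2 = +1, tr(M rho(e14)) = -12, coefficient -3. Every other blade of grade <= 2 projects to 0.
Answer: -3*e2 + 2*e12 - 3*e14


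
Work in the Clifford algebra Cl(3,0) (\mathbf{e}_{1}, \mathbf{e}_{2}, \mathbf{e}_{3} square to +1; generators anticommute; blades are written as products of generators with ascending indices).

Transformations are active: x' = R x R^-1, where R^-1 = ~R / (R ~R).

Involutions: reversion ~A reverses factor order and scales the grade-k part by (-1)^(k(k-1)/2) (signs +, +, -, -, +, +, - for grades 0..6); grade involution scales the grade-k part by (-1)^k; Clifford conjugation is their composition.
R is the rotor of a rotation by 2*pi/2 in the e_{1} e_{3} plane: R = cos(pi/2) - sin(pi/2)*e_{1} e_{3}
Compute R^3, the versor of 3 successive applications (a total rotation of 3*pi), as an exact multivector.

The rotor phase is half the rotation angle and phases add under composition, so 3 steps in the e_{1} e_{3} plane accumulate phase 3*(pi/2) = \frac{3 \pi}{2}: R^3 = cos(\frac{3 \pi}{2}) - sin(\frac{3 \pi}{2})*e_{1} e_{3}.
cos(\frac{3 \pi}{2}) = 0 and sin(\frac{3 \pi}{2}) = -1, so R^3 = e_{1} e_{3}. The net rotation is 1*pi (after discarding 1 full turn, each of which contributes a factor -1 to the rotor); the rotor keeps the half-angle phase exactly.
Answer: e_{1} e_{3}


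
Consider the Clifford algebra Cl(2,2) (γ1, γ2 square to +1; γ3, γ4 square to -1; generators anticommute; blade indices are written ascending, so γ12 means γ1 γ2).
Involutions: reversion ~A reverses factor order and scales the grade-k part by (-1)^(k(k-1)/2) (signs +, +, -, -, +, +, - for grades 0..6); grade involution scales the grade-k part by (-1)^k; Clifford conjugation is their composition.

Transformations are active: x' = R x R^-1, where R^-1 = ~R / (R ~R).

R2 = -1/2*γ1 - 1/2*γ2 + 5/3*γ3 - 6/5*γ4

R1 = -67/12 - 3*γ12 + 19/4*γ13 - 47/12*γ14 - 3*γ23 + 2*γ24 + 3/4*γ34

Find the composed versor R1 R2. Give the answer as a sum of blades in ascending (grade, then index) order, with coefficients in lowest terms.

Distribute over the terms of R2 (each basis-blade product reordered to ascending indices, repeated generators contracted through their squares):
R1 (-1/2*γ1) = 67/24*γ1 - 3/2*γ2 + 19/8*γ3 - 47/24*γ4 + 3/2*γ123 - γ124 - 3/8*γ134
R1 (-1/2*γ2) = 3/2*γ1 + 67/24*γ2 - 3/2*γ3 + γ4 + 19/8*γ123 - 47/24*γ124 - 3/8*γ234
R1 (5/3*γ3) = -95/12*γ1 + 5*γ2 - 335/36*γ3 + 5/4*γ4 - 5*γ123 + 235/36*γ134 - 10/3*γ234
R1 (-6/5*γ4) = -47/10*γ1 + 12/5*γ2 + 9/10*γ3 + 67/10*γ4 + 18/5*γ124 - 57/10*γ134 + 18/5*γ234
Summing the partial products and collecting blades:
Answer: -333/40*γ1 + 1043/120*γ2 - 2711/360*γ3 + 839/120*γ4 - 9/8*γ123 + 77/120*γ124 + 163/360*γ134 - 13/120*γ234


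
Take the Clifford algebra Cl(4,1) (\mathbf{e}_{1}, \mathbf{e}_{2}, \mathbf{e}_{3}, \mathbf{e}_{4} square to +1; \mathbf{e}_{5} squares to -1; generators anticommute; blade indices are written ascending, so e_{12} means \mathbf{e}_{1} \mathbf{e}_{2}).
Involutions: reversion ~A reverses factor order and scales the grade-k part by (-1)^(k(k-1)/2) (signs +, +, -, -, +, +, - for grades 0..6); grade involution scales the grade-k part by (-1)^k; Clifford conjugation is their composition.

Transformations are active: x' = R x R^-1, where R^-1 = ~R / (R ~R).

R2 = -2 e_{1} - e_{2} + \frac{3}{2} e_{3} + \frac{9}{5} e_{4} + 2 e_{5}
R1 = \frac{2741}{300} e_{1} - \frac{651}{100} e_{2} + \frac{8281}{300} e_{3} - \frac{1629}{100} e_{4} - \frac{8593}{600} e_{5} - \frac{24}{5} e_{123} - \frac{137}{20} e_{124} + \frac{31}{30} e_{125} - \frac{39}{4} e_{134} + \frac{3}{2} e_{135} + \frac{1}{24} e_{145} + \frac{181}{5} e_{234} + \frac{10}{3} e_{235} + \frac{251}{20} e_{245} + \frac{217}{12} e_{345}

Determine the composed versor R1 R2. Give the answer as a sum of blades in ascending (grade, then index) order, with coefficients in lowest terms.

Distribute over the terms of R2 (each basis-blade product reordered to ascending indices, repeated generators contracted through their squares):
R1 (-2 e_{1}) = -\frac{2741}{150} - \frac{651}{50} e_{12} + \frac{8281}{150} e_{13} - \frac{1629}{50} e_{14} - \frac{8593}{300} e_{15} + \frac{48}{5} e_{23} + \frac{137}{10} e_{24} - \frac{31}{15} e_{25} + \frac{39}{2} e_{34} - 3 e_{35} - \frac{1}{12} e_{45} + \frac{362}{5} e_{1234} + \frac{20}{3} e_{1235} + \frac{251}{10} e_{1245} + \frac{217}{6} e_{1345}
R1 (-e_{2}) = \frac{651}{100} - \frac{2741}{300} e_{12} - \frac{24}{5} e_{13} - \frac{137}{20} e_{14} + \frac{31}{30} e_{15} + \frac{8281}{300} e_{23} - \frac{1629}{100} e_{24} - \frac{8593}{600} e_{25} - \frac{181}{5} e_{34} - \frac{10}{3} e_{35} - \frac{251}{20} e_{45} + \frac{39}{4} e_{1234} - \frac{3}{2} e_{1235} - \frac{1}{24} e_{1245} + \frac{217}{12} e_{2345}
R1 (\frac{3}{2} e_{3}) = \frac{8281}{200} - \frac{36}{5} e_{12} + \frac{2741}{200} e_{13} + \frac{117}{8} e_{14} - \frac{9}{4} e_{15} - \frac{1953}{200} e_{23} - \frac{543}{10} e_{24} - 5 e_{25} + \frac{4887}{200} e_{34} + \frac{8593}{400} e_{35} + \frac{217}{8} e_{45} + \frac{411}{40} e_{1234} - \frac{31}{20} e_{1235} + \frac{1}{16} e_{1345} + \frac{753}{40} e_{2345}
R1 (\frac{9}{5} e_{4}) = -\frac{14661}{500} - \frac{1233}{100} e_{12} - \frac{351}{20} e_{13} + \frac{8223}{500} e_{14} - \frac{3}{40} e_{15} + \frac{1629}{25} e_{23} - \frac{5859}{500} e_{24} - \frac{2259}{100} e_{25} + \frac{24843}{500} e_{34} - \frac{651}{20} e_{35} + \frac{25779}{1000} e_{45} - \frac{216}{25} e_{1234} - \frac{93}{50} e_{1245} - \frac{27}{10} e_{1345} - 6 e_{2345}
R1 (2 e_{5}) = \frac{8593}{300} - \frac{31}{15} e_{12} - 3 e_{13} - \frac{1}{12} e_{14} + \frac{2741}{150} e_{15} - \frac{20}{3} e_{23} - \frac{251}{10} e_{24} - \frac{651}{50} e_{25} - \frac{217}{6} e_{34} + \frac{8281}{150} e_{35} - \frac{1629}{50} e_{45} - \frac{48}{5} e_{1235} - \frac{137}{10} e_{1245} - \frac{39}{2} e_{1345} + \frac{362}{5} e_{2345}
Summing the partial products and collecting blades:
Answer: \frac{28963}{1000} - \frac{6563}{150} e_{12} + \frac{26137}{600} e_{13} - \frac{25327}{3000} e_{14} - \frac{6997}{600} e_{15} + \frac{51559}{600} e_{23} - \frac{23427}{250} e_{24} - \frac{34199}{600} e_{25} + \frac{63763}{3000} e_{34} + \frac{45367}{1200} e_{35} + \frac{2884}{375} e_{45} + \frac{16757}{200} e_{1234} - \frac{359}{60} e_{1235} + \frac{5699}{600} e_{1245} + \frac{3367}{240} e_{1345} + \frac{12397}{120} e_{2345}


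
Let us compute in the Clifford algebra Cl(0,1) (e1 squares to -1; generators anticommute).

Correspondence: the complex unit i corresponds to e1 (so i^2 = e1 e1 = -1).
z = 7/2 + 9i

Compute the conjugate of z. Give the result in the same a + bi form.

In blades: z = 7/2 + 9*e1.
Conjugation here is Clifford conjugation: the scalar is fixed and the grade-1 and grade-2 blades all flip sign, giving 7/2 - 9*e1; translating back:
Answer: 7/2 - 9i


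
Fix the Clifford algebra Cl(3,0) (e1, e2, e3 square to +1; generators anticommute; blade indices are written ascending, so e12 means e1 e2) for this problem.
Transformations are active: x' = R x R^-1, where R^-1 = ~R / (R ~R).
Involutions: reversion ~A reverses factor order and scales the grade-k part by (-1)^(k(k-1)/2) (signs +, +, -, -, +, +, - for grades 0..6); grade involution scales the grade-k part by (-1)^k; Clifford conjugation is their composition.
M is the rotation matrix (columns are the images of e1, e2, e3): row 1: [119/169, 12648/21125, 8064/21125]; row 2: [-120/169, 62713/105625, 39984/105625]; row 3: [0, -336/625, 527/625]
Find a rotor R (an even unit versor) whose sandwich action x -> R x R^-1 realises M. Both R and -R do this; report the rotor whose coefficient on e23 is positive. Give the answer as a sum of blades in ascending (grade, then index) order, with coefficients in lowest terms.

Method: write R = a + b12*e12 + b13*e13 + b23*e23 with a^2 + b12^2 + b13^2 + b23^2 = 1 (so R^-1 = ~R). Expanding the columns R e_j ~R gives tr M = 4a^2 - 1 and, from the antisymmetric part, M21 - M12 = -4a*b12, M13 - M31 = 4a*b13, M32 - M23 = -4a*b23.
Here tr M = 226151/105625, so a^2 = (1 + tr M)/4 = 82944/105625 and a = ±288/325. Taking a = 288/325: M21 - M12 = -27648/21125, M13 - M31 = 8064/21125, M32 - M23 = -96768/105625, giving b12 = 24/65, b13 = 7/65, b23 = 84/325, i.e. R = 288/325 + 24/65*e12 + 7/65*e13 + 84/325*e23.
Its e23 coefficient is already positive.
Answer: 288/325 + 24/65*e12 + 7/65*e13 + 84/325*e23. Key observation: the double cover Spin(3) -> SO(3) sends R and -R to the same matrix (trace 226151/105625 here), so the stated sign of the e23 coefficient is what selects one sheet.


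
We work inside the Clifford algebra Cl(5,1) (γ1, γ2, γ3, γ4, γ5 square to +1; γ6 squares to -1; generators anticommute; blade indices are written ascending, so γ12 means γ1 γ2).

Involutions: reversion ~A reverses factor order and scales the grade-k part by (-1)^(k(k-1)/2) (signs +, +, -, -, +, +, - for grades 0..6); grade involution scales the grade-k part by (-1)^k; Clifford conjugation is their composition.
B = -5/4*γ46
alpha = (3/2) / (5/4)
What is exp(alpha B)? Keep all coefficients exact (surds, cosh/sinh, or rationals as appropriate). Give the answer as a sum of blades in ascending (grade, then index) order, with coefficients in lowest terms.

B^2 = (-5/4)^2*(γ46)^2 = 25/16*(+1) = 25/16 (a basis 2-blade squares to minus the product of its generators' squares).
B^2 = 25/16 — the series telescopes hyperbolically here: l = 5/4, alpha*l = 3/2, so exp(alpha B) = cosh(3/2) + (sinh(3/2)/(5/4))*B = cosh(3/2) + (4*sinh(3/2)/5)*B.
Answer: cosh(3/2) - sinh(3/2)*γ46


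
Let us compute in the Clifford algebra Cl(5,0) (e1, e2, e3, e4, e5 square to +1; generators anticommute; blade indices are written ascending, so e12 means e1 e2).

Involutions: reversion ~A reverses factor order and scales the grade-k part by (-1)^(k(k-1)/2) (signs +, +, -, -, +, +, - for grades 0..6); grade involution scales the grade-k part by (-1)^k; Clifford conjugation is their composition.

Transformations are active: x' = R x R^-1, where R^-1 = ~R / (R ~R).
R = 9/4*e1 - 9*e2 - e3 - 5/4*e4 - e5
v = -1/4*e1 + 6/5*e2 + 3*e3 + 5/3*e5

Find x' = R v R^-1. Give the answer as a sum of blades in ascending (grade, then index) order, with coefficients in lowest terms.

~R = 9/4*e1 - 9*e2 - e3 - 5/4*e4 - e5, and R ~R = 717/8, so R^-1 = ~R / (717/8).
R v = -3847/240 + 9/20*e12 + 13/2*e13 - 5/16*e14 + 7/2*e15 - 129/5*e23 + 3/2*e24 - 69/5*e25 + 15/4*e34 + 4/3*e35 - 25/12*e45
Answer: -663/1195*e1 + 2413/1195*e2 - 28418/10755*e3 + 3847/8604*e4 - 14078/10755*e5


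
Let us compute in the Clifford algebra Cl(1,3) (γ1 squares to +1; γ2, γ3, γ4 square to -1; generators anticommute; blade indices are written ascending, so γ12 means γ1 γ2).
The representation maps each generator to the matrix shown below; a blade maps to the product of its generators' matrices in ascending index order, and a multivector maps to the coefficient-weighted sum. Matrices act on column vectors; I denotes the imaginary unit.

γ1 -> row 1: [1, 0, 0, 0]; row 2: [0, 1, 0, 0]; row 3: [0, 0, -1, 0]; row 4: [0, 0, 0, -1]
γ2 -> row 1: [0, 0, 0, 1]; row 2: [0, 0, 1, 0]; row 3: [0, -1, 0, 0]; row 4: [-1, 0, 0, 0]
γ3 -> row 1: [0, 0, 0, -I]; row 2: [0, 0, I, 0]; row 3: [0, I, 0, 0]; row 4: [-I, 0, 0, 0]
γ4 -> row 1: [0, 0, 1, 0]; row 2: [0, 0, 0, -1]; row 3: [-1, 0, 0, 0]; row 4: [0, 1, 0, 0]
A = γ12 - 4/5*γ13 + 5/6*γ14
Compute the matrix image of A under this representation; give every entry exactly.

Bivector images (products of the table entries): rho(γ12) = rho(γ1)rho(γ2) = row 1: [0, 0, 0, 1]; row 2: [0, 0, 1, 0]; row 3: [0, 1, 0, 0]; row 4: [1, 0, 0, 0]; rho(γ13) = rho(γ1)rho(γ3) = row 1: [0, 0, 0, -I]; row 2: [0, 0, I, 0]; row 3: [0, -I, 0, 0]; row 4: [I, 0, 0, 0]; rho(γ14) = rho(γ1)rho(γ4) = row 1: [0, 0, 1, 0]; row 2: [0, 0, 0, -1]; row 3: [1, 0, 0, 0]; row 4: [0, -1, 0, 0].
M = (1)*rho(γ12) + (-4/5)*rho(γ13) + (5/6)*rho(γ14), summed entrywise:
Answer: row 1: [0, 0, 5/6, 1 + 4*I/5]; row 2: [0, 0, 1 - 4*I/5, -5/6]; row 3: [5/6, 1 + 4*I/5, 0, 0]; row 4: [1 - 4*I/5, -5/6, 0, 0]


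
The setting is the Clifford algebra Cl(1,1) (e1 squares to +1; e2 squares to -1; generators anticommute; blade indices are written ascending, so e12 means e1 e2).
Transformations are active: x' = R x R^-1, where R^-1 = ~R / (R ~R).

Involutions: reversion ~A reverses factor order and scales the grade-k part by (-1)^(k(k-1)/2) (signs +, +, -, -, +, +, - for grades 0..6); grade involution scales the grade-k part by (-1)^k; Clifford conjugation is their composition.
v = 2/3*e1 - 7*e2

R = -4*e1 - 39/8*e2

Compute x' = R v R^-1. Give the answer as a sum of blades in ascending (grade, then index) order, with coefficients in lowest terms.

~R = -4*e1 - 39/8*e2, and R ~R = -497/64, so R^-1 = ~R / (-497/64).
R v = -883/24 + 125/4*e12
Answer: -57506/1491*e1 - 19479/497*e2


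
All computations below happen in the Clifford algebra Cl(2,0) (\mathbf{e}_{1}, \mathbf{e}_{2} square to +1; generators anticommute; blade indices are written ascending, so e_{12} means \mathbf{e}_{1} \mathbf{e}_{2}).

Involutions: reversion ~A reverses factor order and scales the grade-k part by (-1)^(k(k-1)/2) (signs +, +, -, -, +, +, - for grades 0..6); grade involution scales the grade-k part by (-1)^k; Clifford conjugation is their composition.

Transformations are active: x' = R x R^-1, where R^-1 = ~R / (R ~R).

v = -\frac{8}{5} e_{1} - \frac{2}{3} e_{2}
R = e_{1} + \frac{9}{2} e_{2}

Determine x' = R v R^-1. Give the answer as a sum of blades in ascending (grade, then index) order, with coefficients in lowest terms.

~R = e_{1} + \frac{9}{2} e_{2}, and R ~R = \frac{85}{4}, so R^-1 = ~R / (\frac{85}{4}).
R v = -\frac{23}{5} + \frac{98}{15} e_{12}
Answer: \frac{496}{425} e_{1} - \frac{1634}{1275} e_{2}


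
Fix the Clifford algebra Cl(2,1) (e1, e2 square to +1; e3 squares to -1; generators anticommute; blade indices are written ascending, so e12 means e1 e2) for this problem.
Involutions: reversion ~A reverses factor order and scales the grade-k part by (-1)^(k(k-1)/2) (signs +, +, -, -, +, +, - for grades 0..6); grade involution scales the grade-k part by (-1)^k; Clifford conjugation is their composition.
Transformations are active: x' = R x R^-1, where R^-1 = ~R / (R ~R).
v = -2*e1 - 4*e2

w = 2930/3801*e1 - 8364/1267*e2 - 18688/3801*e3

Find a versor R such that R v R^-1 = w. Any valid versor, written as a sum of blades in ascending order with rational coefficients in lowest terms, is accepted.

The midline construction: v and w both square to 20, so reflecting in their sum -4672/3801*e1 - 13432/1267*e2 - 18688/3801*e3 exchanges them.
Answer: -4672/3801*e1 - 13432/1267*e2 - 18688/3801*e3


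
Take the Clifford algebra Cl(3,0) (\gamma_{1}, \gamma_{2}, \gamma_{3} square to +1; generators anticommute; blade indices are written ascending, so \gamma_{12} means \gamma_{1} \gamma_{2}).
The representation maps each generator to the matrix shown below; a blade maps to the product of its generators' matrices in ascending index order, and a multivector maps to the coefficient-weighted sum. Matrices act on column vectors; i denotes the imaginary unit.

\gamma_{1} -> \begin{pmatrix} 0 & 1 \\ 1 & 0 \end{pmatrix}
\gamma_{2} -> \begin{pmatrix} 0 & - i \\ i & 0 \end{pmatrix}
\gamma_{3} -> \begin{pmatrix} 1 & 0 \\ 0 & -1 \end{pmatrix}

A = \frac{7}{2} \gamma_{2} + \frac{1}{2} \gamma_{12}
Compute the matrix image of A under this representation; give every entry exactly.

Bivector images (products of the table entries): rho(\gamma_{12}) = rho(\gamma_{1})rho(\gamma_{2}) = \begin{pmatrix} i & 0 \\ 0 & - i \end{pmatrix}.
M = (\frac{7}{2})*rho(\gamma_{2}) + (\frac{1}{2})*rho(\gamma_{12}), summed entrywise:
Answer: \begin{pmatrix} \frac{i}{2} & - \frac{7 i}{2} \\ \frac{7 i}{2} & - \frac{i}{2} \end{pmatrix}


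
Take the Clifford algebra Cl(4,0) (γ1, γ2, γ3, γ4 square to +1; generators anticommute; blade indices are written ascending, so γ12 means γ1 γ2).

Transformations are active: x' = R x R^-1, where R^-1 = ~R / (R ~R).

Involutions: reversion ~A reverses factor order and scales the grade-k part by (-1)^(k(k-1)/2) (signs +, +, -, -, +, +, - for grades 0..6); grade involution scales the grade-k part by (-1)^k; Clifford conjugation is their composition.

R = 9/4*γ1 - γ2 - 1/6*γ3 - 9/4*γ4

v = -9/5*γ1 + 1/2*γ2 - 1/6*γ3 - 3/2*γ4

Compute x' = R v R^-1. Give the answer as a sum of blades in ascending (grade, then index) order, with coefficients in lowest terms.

~R = 9/4*γ1 - γ2 - 1/6*γ3 - 9/4*γ4, and R ~R = 803/72, so R^-1 = ~R / (803/72).
R v = -413/360 - 27/40*γ12 - 27/40*γ13 - 297/40*γ14 + 1/4*γ23 + 21/8*γ24 - 1/8*γ34
Answer: 10737/8030*γ1 - 2363/8030*γ2 + 4841/24090*γ3 + 7881/4015*γ4


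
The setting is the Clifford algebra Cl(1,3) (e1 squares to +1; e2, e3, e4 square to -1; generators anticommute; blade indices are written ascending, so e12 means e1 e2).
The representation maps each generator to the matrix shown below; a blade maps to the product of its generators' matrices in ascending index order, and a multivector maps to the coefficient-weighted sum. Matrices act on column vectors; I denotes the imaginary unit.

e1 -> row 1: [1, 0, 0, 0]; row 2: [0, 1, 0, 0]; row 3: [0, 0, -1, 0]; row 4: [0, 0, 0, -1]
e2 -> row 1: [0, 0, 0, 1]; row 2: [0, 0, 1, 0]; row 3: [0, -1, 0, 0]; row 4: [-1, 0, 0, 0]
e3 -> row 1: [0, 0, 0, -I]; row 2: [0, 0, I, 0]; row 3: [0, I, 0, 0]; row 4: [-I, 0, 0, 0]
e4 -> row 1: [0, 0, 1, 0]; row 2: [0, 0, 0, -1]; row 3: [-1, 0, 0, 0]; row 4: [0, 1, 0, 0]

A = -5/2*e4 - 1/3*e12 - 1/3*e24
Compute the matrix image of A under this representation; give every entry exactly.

Bivector images (products of the table entries): rho(e12) = rho(e1)rho(e2) = row 1: [0, 0, 0, 1]; row 2: [0, 0, 1, 0]; row 3: [0, 1, 0, 0]; row 4: [1, 0, 0, 0]; rho(e24) = rho(e2)rho(e4) = row 1: [0, 1, 0, 0]; row 2: [-1, 0, 0, 0]; row 3: [0, 0, 0, 1]; row 4: [0, 0, -1, 0].
M = (-5/2)*rho(e4) + (-1/3)*rho(e12) + (-1/3)*rho(e24), summed entrywise:
Answer: row 1: [0, -1/3, -5/2, -1/3]; row 2: [1/3, 0, -1/3, 5/2]; row 3: [5/2, -1/3, 0, -1/3]; row 4: [-1/3, -5/2, 1/3, 0]


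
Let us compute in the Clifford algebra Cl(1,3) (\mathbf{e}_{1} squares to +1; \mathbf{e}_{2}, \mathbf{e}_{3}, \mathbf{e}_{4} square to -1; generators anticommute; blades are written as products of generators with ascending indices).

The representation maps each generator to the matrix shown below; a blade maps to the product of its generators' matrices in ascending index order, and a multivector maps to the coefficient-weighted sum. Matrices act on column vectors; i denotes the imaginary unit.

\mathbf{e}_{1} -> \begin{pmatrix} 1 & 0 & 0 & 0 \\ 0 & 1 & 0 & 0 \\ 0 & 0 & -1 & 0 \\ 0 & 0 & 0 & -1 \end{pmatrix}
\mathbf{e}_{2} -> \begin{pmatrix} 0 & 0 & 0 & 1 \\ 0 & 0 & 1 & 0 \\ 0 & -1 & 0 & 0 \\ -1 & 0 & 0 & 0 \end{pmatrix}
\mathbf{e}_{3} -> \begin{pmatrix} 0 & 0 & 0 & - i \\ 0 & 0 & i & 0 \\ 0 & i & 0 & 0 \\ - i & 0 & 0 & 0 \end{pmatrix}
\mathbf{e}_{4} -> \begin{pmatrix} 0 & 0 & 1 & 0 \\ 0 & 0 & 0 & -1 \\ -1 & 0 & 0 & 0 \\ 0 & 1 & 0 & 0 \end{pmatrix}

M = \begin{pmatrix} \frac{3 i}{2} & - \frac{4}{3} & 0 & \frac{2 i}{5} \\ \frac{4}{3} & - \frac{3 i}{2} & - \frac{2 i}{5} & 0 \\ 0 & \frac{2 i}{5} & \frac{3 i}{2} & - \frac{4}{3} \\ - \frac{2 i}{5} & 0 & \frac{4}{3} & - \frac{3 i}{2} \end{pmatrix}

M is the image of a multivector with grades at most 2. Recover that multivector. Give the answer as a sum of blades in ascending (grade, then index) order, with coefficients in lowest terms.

Method: the blade images are trace-orthogonal — tr(rho(e_A) rho(e_B)^-1) = 4 if A = B and 0 otherwise — and rho(e_A)^-1 = (e_A)^2 * rho(e_A) with (e_A)^2 = +1 or -1, so the coefficient of e_A in the preimage is (e_A)^2 * tr(M rho(e_A))/4.
Nonzero projections over blades of grade <= 2: e_{1} e_{3}: (e_{1} e_{3})^2 = +1, tr(M rho(e_{1} e_{3})) = - \frac{8}{5}, coefficient -\frac{2}{5}; e_{2} e_{3}: (e_{2} e_{3})^2 = -1, tr(M rho(e_{2} e_{3})) = 6, coefficient -\frac{3}{2}; e_{2} e_{4}: (e_{2} e_{4})^2 = -1, tr(M rho(e_{2} e_{4})) = \frac{16}{3}, coefficient -\frac{4}{3}. Every other blade of grade <= 2 projects to 0.
Answer: -\frac{2}{5} e_{1} e_{3} - \frac{3}{2} e_{2} e_{3} - \frac{4}{3} e_{2} e_{4}
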